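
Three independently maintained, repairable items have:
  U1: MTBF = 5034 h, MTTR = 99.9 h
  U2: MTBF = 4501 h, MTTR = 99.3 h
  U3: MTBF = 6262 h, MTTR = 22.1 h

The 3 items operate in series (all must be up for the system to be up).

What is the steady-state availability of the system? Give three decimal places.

A(U1) = MTBF/(MTBF+MTTR) = 5034/(5034+99.9) = 0.980541
A(U2) = MTBF/(MTBF+MTTR) = 4501/(4501+99.3) = 0.978414
A(U3) = MTBF/(MTBF+MTTR) = 6262/(6262+22.1) = 0.996483
Series availability: 0.980541 × 0.978414 × 0.996483 = 0.956

0.956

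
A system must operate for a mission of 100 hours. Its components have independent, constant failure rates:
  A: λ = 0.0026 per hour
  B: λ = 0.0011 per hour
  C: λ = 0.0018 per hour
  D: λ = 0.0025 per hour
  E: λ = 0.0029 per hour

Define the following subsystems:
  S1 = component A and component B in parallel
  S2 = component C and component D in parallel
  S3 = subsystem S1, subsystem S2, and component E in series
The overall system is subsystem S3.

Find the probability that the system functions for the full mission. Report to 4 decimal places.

0.7038

R(A) = exp(−0.0026 × 100) = 0.771052
R(B) = exp(−0.0011 × 100) = 0.895834
R(C) = exp(−0.0018 × 100) = 0.835270
R(D) = exp(−0.0025 × 100) = 0.778801
R(E) = exp(−0.0029 × 100) = 0.748264
Parallel (A and B): 1 − (1 − 0.771052)(1 − 0.895834) = 0.976151
Parallel (C and D): 1 − (1 − 0.835270)(1 − 0.778801) = 0.963562
Series ([0.976151], [0.963562], and E): 0.976151 × 0.963562 × 0.748264 = 0.7038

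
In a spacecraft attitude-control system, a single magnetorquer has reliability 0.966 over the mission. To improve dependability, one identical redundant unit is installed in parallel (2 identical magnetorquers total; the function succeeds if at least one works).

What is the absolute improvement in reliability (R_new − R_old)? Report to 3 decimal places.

R_before = 0.966
R_after = 1 − (1 − 0.966)^2 = 0.999
ΔR = 0.999 − 0.966 = 0.033

0.033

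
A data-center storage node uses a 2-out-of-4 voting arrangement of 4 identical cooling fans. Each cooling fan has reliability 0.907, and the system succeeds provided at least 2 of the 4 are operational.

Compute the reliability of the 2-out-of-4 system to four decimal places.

R = Σ_{i=2}^{4} C(4,i) p^i (1−p)^{4−i} with p = 0.907
C(4,2)·0.907^2·0.093^2 = 0.042691
C(4,3)·0.907^3·0.093^1 = 0.277565
C(4,4)·0.907^4·0.093^0 = 0.676751
Sum = 0.9970

0.9970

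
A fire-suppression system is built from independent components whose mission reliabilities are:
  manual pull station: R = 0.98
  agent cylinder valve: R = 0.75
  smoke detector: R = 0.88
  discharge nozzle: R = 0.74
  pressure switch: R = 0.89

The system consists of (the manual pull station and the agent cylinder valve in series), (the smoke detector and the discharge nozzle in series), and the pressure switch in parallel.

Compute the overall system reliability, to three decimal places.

0.990

Series (manual pull station and agent cylinder valve): 0.98000 × 0.75000 = 0.73500
Series (smoke detector and discharge nozzle): 0.88000 × 0.74000 = 0.65120
Parallel ([0.73500], [0.65120], and pressure switch): 1 − (1 − 0.73500)(1 − 0.65120)(1 − 0.89000) = 0.990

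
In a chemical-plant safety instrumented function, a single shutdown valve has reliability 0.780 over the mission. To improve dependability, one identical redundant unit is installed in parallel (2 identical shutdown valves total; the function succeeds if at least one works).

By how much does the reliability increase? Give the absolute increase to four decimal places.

R_before = 0.780
R_after = 1 − (1 − 0.780)^2 = 0.9516
ΔR = 0.9516 − 0.780 = 0.1716

0.1716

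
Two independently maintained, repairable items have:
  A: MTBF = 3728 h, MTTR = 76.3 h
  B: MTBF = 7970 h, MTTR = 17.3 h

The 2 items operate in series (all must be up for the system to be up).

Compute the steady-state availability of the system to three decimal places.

A(A) = MTBF/(MTBF+MTTR) = 3728/(3728+76.3) = 0.979944
A(B) = MTBF/(MTBF+MTTR) = 7970/(7970+17.3) = 0.997834
Series availability: 0.979944 × 0.997834 = 0.978

0.978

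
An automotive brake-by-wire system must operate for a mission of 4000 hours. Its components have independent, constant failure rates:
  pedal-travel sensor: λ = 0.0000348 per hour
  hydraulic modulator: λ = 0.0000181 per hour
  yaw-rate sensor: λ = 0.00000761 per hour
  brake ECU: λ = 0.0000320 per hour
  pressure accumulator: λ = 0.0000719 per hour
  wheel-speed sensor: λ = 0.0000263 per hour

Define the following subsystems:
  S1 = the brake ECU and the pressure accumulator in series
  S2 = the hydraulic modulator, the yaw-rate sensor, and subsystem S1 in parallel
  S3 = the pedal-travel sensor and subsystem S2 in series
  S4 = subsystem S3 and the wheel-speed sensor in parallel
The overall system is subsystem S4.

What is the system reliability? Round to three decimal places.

0.987

R(pedal-travel sensor) = exp(−0.0000348 × 4000) = 0.87005
R(hydraulic modulator) = exp(−0.0000181 × 4000) = 0.93016
R(yaw-rate sensor) = exp(−0.00000761 × 4000) = 0.97002
R(brake ECU) = exp(−0.0000320 × 4000) = 0.87985
R(pressure accumulator) = exp(−0.0000719 × 4000) = 0.75006
R(wheel-speed sensor) = exp(−0.0000263 × 4000) = 0.90014
Series (brake ECU and pressure accumulator): 0.87985 × 0.75006 = 0.65994
Parallel (hydraulic modulator, yaw-rate sensor, and [0.65994]): 1 − (1 − 0.93016)(1 − 0.97002)(1 − 0.65994) = 0.99929
Series (pedal-travel sensor and [0.99929]): 0.87005 × 0.99929 = 0.86943
Parallel ([0.86943] and wheel-speed sensor): 1 − (1 − 0.86943)(1 − 0.90014) = 0.987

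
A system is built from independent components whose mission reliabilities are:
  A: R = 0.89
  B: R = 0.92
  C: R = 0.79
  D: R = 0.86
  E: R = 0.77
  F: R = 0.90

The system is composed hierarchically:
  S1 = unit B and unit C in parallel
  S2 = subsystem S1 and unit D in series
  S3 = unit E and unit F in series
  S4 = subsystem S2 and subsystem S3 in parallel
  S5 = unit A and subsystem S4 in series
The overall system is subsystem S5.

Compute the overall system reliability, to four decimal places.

0.8478

Parallel (B and C): 1 − (1 − 0.920000)(1 − 0.790000) = 0.983200
Series ([0.983200] and D): 0.983200 × 0.860000 = 0.845552
Series (E and F): 0.770000 × 0.900000 = 0.693000
Parallel ([0.845552] and [0.693000]): 1 − (1 − 0.845552)(1 − 0.693000) = 0.952584
Series (A and [0.952584]): 0.890000 × 0.952584 = 0.8478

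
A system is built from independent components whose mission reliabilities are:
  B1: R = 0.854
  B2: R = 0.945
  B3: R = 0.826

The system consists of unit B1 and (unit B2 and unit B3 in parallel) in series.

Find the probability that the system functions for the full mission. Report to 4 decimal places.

0.8458

Parallel (B2 and B3): 1 − (1 − 0.945000)(1 − 0.826000) = 0.990430
Series (B1 and [0.990430]): 0.854000 × 0.990430 = 0.8458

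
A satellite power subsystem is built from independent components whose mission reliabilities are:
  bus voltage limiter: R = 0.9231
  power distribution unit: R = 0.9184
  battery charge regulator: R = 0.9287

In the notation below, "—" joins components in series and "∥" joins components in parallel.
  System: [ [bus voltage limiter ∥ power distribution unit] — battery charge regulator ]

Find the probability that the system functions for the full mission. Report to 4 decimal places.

Parallel (bus voltage limiter and power distribution unit): 1 − (1 − 0.923100)(1 − 0.918400) = 0.993725
Series ([0.993725] and battery charge regulator): 0.993725 × 0.928700 = 0.9229

0.9229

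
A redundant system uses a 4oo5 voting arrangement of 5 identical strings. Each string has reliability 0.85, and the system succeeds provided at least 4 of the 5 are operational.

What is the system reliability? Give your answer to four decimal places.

0.8352

R = Σ_{i=4}^{5} C(5,i) p^i (1−p)^{5−i} with p = 0.85
C(5,4)·0.85^4·0.15^1 = 0.391505
C(5,5)·0.85^5·0.15^0 = 0.443705
Sum = 0.8352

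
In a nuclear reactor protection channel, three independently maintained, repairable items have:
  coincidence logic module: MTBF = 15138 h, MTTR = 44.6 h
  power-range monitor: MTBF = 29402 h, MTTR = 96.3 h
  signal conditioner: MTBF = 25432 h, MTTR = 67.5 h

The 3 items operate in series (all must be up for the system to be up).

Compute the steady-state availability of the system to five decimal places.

0.99118

A(coincidence logic module) = MTBF/(MTBF+MTTR) = 15138/(15138+44.6) = 0.997062
A(power-range monitor) = MTBF/(MTBF+MTTR) = 29402/(29402+96.3) = 0.996735
A(signal conditioner) = MTBF/(MTBF+MTTR) = 25432/(25432+67.5) = 0.997353
Series availability: 0.997062 × 0.996735 × 0.997353 = 0.99118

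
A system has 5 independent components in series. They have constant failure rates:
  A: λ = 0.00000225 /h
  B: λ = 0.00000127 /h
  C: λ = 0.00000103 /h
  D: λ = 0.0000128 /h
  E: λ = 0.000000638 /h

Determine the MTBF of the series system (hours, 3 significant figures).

55600

Series of exponential components: λ_sys = Σ λ_i
λ_sys = 0.00000225 + 0.00000127 + 0.00000103 + 0.0000128 + 0.000000638 = 1.7988e-05 /h
MTBF = 1 / λ_sys = 55600 h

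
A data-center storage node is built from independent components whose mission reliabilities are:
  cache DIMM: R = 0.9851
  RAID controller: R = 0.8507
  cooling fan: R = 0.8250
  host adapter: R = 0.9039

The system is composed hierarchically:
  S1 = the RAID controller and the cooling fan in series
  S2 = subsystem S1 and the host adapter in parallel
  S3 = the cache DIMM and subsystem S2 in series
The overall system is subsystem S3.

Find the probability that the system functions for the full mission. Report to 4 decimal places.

0.9569

Series (RAID controller and cooling fan): 0.850700 × 0.825000 = 0.701828
Parallel ([0.701828] and host adapter): 1 − (1 − 0.701828)(1 − 0.903900) = 0.971346
Series (cache DIMM and [0.971346]): 0.985100 × 0.971346 = 0.9569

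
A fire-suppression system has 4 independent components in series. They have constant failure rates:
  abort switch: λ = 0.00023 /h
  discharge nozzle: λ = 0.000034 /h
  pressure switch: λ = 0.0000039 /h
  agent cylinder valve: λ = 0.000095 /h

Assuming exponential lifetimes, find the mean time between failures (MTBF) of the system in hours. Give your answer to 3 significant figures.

2760

Series of exponential components: λ_sys = Σ λ_i
λ_sys = 0.00023 + 0.000034 + 0.0000039 + 0.000095 = 3.6290e-04 /h
MTBF = 1 / λ_sys = 2760 h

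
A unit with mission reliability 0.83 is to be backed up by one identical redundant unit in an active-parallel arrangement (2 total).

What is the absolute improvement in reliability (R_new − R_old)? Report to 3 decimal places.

R_before = 0.83
R_after = 1 − (1 − 0.83)^2 = 0.971
ΔR = 0.971 − 0.83 = 0.141

0.141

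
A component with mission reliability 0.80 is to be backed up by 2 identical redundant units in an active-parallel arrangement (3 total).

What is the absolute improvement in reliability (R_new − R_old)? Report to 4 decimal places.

0.1920

R_before = 0.80
R_after = 1 − (1 − 0.80)^3 = 0.9920
ΔR = 0.9920 − 0.80 = 0.1920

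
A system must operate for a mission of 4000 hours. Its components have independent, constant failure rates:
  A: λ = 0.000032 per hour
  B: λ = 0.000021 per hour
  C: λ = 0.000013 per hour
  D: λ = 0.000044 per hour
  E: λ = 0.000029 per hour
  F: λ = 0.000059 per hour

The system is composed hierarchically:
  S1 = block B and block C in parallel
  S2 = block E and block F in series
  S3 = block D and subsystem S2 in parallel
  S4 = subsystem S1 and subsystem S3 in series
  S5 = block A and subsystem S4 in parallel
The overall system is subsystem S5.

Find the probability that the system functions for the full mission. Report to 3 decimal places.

0.994

R(A) = exp(−0.000032 × 4000) = 0.87985
R(B) = exp(−0.000021 × 4000) = 0.91943
R(C) = exp(−0.000013 × 4000) = 0.94933
R(D) = exp(−0.000044 × 4000) = 0.83862
R(E) = exp(−0.000029 × 4000) = 0.89048
R(F) = exp(−0.000059 × 4000) = 0.78978
Parallel (B and C): 1 − (1 − 0.91943)(1 − 0.94933) = 0.99592
Series (E and F): 0.89048 × 0.78978 = 0.70328
Parallel (D and [0.70328]): 1 − (1 − 0.83862)(1 − 0.70328) = 0.95212
Series ([0.99592] and [0.95212]): 0.99592 × 0.95212 = 0.94824
Parallel (A and [0.94824]): 1 − (1 − 0.87985)(1 − 0.94824) = 0.994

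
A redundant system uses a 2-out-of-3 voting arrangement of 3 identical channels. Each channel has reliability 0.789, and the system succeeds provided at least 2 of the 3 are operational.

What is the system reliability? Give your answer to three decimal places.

0.885

R = Σ_{i=2}^{3} C(3,i) p^i (1−p)^{3−i} with p = 0.789
C(3,2)·0.789^2·0.211^1 = 0.39406
C(3,3)·0.789^3·0.211^0 = 0.49117
Sum = 0.885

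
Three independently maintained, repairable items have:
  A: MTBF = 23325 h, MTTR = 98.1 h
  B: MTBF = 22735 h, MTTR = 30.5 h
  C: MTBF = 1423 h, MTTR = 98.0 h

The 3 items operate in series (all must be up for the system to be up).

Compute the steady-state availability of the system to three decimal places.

A(A) = MTBF/(MTBF+MTTR) = 23325/(23325+98.1) = 0.995812
A(B) = MTBF/(MTBF+MTTR) = 22735/(22735+30.5) = 0.998660
A(C) = MTBF/(MTBF+MTTR) = 1423/(1423+98.0) = 0.935569
Series availability: 0.995812 × 0.998660 × 0.935569 = 0.930

0.930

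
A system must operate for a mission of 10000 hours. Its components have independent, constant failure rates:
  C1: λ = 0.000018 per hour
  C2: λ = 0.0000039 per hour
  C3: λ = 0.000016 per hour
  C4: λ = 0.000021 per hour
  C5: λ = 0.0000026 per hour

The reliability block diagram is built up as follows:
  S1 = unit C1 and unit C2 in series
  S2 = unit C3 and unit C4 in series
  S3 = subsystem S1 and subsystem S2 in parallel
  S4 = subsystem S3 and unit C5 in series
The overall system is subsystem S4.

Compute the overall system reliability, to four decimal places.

0.9151

R(C1) = exp(−0.000018 × 10000) = 0.835270
R(C2) = exp(−0.0000039 × 10000) = 0.961751
R(C3) = exp(−0.000016 × 10000) = 0.852144
R(C4) = exp(−0.000021 × 10000) = 0.810584
R(C5) = exp(−0.0000026 × 10000) = 0.974335
Series (C1 and C2): 0.835270 × 0.961751 = 0.803322
Series (C3 and C4): 0.852144 × 0.810584 = 0.690734
Parallel ([0.803322] and [0.690734]): 1 − (1 − 0.803322)(1 − 0.690734) = 0.939174
Series ([0.939174] and C5): 0.939174 × 0.974335 = 0.9151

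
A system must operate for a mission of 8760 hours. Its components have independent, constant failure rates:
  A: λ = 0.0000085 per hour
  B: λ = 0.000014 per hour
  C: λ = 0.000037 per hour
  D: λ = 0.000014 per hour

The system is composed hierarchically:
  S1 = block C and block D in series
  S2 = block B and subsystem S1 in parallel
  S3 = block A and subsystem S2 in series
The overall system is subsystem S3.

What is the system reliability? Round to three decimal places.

R(A) = exp(−0.0000085 × 8760) = 0.92824
R(B) = exp(−0.000014 × 8760) = 0.88458
R(C) = exp(−0.000037 × 8760) = 0.72316
R(D) = exp(−0.000014 × 8760) = 0.88458
Series (C and D): 0.72316 × 0.88458 = 0.63969
Parallel (B and [0.63969]): 1 − (1 − 0.88458)(1 − 0.63969) = 0.95841
Series (A and [0.95841]): 0.92824 × 0.95841 = 0.890

0.890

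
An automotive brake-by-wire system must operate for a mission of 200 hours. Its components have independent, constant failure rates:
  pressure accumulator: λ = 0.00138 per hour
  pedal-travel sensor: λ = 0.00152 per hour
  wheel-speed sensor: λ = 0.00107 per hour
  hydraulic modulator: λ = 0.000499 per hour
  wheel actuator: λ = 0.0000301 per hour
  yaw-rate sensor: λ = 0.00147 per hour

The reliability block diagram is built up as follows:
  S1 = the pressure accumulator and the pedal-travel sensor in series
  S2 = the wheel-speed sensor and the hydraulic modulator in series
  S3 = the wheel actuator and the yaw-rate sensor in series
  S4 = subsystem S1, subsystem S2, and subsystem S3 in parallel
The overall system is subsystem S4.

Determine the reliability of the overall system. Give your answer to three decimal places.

R(pressure accumulator) = exp(−0.00138 × 200) = 0.75881
R(pedal-travel sensor) = exp(−0.00152 × 200) = 0.73786
R(wheel-speed sensor) = exp(−0.00107 × 200) = 0.80735
R(hydraulic modulator) = exp(−0.000499 × 200) = 0.90502
R(wheel actuator) = exp(−0.0000301 × 200) = 0.99400
R(yaw-rate sensor) = exp(−0.00147 × 200) = 0.74528
Series (pressure accumulator and pedal-travel sensor): 0.75881 × 0.73786 = 0.55990
Series (wheel-speed sensor and hydraulic modulator): 0.80735 × 0.90502 = 0.73067
Series (wheel actuator and yaw-rate sensor): 0.99400 × 0.74528 = 0.74081
Parallel ([0.55990], [0.73067], and [0.74081]): 1 − (1 − 0.55990)(1 − 0.73067)(1 − 0.74081) = 0.969

0.969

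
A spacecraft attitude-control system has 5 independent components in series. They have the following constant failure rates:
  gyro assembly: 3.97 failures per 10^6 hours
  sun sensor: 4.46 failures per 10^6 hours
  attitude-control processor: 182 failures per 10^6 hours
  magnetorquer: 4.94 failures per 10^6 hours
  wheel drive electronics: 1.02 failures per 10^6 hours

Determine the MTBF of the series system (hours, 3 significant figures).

Series of exponential components: λ_sys = Σ λ_i
λ_sys = 0.00000397 + 0.00000446 + 0.000182 + 0.00000494 + 0.00000102 = 1.9639e-04 /h
MTBF = 1 / λ_sys = 5090 h

5090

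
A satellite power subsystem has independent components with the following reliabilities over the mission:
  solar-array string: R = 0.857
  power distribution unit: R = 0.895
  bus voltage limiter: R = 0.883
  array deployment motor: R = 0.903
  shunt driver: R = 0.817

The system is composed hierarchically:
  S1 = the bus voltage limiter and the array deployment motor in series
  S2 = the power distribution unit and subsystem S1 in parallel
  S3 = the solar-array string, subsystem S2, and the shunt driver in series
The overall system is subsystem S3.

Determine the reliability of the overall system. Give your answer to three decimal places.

0.685

Series (bus voltage limiter and array deployment motor): 0.88300 × 0.90300 = 0.79735
Parallel (power distribution unit and [0.79735]): 1 − (1 − 0.89500)(1 − 0.79735) = 0.97872
Series (solar-array string, [0.97872], and shunt driver): 0.85700 × 0.97872 × 0.81700 = 0.685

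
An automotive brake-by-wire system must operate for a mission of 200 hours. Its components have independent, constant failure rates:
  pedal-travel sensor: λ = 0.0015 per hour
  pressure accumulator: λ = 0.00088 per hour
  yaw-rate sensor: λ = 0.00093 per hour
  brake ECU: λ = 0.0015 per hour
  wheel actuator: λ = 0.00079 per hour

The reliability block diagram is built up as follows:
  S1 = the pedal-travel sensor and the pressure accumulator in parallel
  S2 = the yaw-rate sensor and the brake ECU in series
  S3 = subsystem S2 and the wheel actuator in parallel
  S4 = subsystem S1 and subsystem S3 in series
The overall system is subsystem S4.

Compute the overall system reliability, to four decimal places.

0.9043

R(pedal-travel sensor) = exp(−0.0015 × 200) = 0.740818
R(pressure accumulator) = exp(−0.00088 × 200) = 0.838618
R(yaw-rate sensor) = exp(−0.00093 × 200) = 0.830274
R(brake ECU) = exp(−0.0015 × 200) = 0.740818
R(wheel actuator) = exp(−0.00079 × 200) = 0.853850
Parallel (pedal-travel sensor and pressure accumulator): 1 − (1 − 0.740818)(1 − 0.838618) = 0.958173
Series (yaw-rate sensor and brake ECU): 0.830274 × 0.740818 = 0.615082
Parallel ([0.615082] and wheel actuator): 1 − (1 − 0.615082)(1 − 0.853850) = 0.943744
Series ([0.958173] and [0.943744]): 0.958173 × 0.943744 = 0.9043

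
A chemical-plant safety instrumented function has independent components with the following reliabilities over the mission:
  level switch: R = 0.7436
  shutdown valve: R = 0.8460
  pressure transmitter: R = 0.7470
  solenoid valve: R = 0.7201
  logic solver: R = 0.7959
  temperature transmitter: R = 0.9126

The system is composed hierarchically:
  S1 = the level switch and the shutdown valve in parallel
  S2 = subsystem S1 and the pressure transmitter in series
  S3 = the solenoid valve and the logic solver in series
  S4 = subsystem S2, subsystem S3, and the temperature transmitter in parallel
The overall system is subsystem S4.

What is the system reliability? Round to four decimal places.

Parallel (level switch and shutdown valve): 1 − (1 − 0.743600)(1 − 0.846000) = 0.960514
Series ([0.960514] and pressure transmitter): 0.960514 × 0.747000 = 0.717504
Series (solenoid valve and logic solver): 0.720100 × 0.795900 = 0.573128
Parallel ([0.717504], [0.573128], and temperature transmitter): 1 − (1 − 0.717504)(1 − 0.573128)(1 − 0.912600) = 0.9895

0.9895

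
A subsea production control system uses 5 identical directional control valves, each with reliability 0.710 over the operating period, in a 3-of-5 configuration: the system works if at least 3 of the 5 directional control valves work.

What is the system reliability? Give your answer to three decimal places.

R = Σ_{i=3}^{5} C(5,i) p^i (1−p)^{5−i} with p = 0.710
C(5,3)·0.710^3·0.290^2 = 0.30100
C(5,4)·0.710^4·0.290^1 = 0.36847
C(5,5)·0.710^5·0.290^0 = 0.18042
Sum = 0.850

0.850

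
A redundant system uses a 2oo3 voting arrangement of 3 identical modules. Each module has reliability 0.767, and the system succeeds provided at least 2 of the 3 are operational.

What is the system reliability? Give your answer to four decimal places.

R = Σ_{i=2}^{3} C(3,i) p^i (1−p)^{3−i} with p = 0.767
C(3,2)·0.767^2·0.233^1 = 0.411214
C(3,3)·0.767^3·0.233^0 = 0.451218
Sum = 0.8624

0.8624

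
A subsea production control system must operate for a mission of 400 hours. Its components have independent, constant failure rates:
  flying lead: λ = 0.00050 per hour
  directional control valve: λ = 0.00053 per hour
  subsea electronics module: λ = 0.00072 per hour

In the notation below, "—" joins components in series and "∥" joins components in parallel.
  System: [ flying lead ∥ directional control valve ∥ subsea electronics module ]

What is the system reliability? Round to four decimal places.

R(flying lead) = exp(−0.00050 × 400) = 0.818731
R(directional control valve) = exp(−0.00053 × 400) = 0.808965
R(subsea electronics module) = exp(−0.00072 × 400) = 0.749762
Parallel (flying lead, directional control valve, and subsea electronics module): 1 − (1 − 0.818731)(1 − 0.808965)(1 − 0.749762) = 0.9913

0.9913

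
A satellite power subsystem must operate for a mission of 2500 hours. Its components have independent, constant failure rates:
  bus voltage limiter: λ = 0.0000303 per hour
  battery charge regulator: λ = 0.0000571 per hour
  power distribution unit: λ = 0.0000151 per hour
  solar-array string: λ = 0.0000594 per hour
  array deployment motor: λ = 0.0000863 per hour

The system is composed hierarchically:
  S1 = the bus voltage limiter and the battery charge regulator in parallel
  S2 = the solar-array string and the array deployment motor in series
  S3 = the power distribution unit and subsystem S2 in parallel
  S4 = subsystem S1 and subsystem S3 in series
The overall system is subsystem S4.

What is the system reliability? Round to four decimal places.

R(bus voltage limiter) = exp(−0.0000303 × 2500) = 0.927048
R(battery charge regulator) = exp(−0.0000571 × 2500) = 0.866971
R(power distribution unit) = exp(−0.0000151 × 2500) = 0.962954
R(solar-array string) = exp(−0.0000594 × 2500) = 0.862000
R(array deployment motor) = exp(−0.0000863 × 2500) = 0.805937
Parallel (bus voltage limiter and battery charge regulator): 1 − (1 − 0.927048)(1 − 0.866971) = 0.990295
Series (solar-array string and array deployment motor): 0.862000 × 0.805937 = 0.694718
Parallel (power distribution unit and [0.694718]): 1 − (1 − 0.962954)(1 − 0.694718) = 0.988691
Series ([0.990295] and [0.988691]): 0.990295 × 0.988691 = 0.9791

0.9791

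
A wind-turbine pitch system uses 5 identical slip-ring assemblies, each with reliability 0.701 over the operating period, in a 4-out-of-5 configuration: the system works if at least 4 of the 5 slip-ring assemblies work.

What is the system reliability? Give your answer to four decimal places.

0.5303

R = Σ_{i=4}^{5} C(5,i) p^i (1−p)^{5−i} with p = 0.701
C(5,4)·0.701^4·0.299^1 = 0.361005
C(5,5)·0.701^5·0.299^0 = 0.169274
Sum = 0.5303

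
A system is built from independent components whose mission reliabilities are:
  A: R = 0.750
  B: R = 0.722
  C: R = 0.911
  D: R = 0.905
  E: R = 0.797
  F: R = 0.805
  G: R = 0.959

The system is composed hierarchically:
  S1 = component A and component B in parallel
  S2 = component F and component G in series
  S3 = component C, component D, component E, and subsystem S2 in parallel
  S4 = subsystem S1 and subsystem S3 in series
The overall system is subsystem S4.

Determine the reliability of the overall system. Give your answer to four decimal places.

Parallel (A and B): 1 − (1 − 0.750000)(1 − 0.722000) = 0.930500
Series (F and G): 0.805000 × 0.959000 = 0.771995
Parallel (C, D, E, and [0.771995]): 1 − (1 − 0.911000)(1 − 0.905000)(1 − 0.797000)(1 − 0.771995) = 0.999609
Series ([0.930500] and [0.999609]): 0.930500 × 0.999609 = 0.9301

0.9301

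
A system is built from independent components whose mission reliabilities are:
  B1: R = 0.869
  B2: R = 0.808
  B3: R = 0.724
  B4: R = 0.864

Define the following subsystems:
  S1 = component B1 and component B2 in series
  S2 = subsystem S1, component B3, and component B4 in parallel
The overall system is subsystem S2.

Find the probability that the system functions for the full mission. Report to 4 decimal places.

0.9888

Series (B1 and B2): 0.869000 × 0.808000 = 0.702152
Parallel ([0.702152], B3, and B4): 1 − (1 − 0.702152)(1 − 0.724000)(1 − 0.864000) = 0.9888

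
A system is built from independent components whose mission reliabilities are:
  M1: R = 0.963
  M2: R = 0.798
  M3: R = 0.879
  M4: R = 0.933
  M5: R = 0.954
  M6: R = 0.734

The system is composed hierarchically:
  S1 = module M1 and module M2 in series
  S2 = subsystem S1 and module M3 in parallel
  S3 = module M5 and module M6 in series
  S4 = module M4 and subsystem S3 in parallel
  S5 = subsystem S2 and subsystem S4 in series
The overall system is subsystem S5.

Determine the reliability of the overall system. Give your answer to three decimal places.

Series (M1 and M2): 0.96300 × 0.79800 = 0.76847
Parallel ([0.76847] and M3): 1 − (1 − 0.76847)(1 − 0.87900) = 0.97198
Series (M5 and M6): 0.95400 × 0.73400 = 0.70024
Parallel (M4 and [0.70024]): 1 − (1 − 0.93300)(1 − 0.70024) = 0.97992
Series ([0.97198] and [0.97992]): 0.97198 × 0.97992 = 0.952

0.952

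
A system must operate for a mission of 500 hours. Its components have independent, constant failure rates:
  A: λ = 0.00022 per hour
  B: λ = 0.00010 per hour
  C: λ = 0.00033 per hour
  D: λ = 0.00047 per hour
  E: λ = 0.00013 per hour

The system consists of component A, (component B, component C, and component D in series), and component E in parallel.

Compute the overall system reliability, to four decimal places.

0.9976

R(A) = exp(−0.00022 × 500) = 0.895834
R(B) = exp(−0.00010 × 500) = 0.951229
R(C) = exp(−0.00033 × 500) = 0.847894
R(D) = exp(−0.00047 × 500) = 0.790571
R(E) = exp(−0.00013 × 500) = 0.937067
Series (B, C, and D): 0.951229 × 0.847894 × 0.790571 = 0.637628
Parallel (A, [0.637628], and E): 1 − (1 − 0.895834)(1 − 0.637628)(1 − 0.937067) = 0.9976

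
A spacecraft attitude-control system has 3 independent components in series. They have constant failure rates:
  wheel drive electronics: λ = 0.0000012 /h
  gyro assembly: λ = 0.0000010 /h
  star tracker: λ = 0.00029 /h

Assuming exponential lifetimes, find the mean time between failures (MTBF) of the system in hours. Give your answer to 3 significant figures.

3420

Series of exponential components: λ_sys = Σ λ_i
λ_sys = 0.0000012 + 0.0000010 + 0.00029 = 2.9220e-04 /h
MTBF = 1 / λ_sys = 3420 h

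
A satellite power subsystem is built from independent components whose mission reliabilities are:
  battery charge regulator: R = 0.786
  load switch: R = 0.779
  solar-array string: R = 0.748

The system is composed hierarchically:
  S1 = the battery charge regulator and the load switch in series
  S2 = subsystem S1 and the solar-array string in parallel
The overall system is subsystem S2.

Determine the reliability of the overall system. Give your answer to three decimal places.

Series (battery charge regulator and load switch): 0.78600 × 0.77900 = 0.61229
Parallel ([0.61229] and solar-array string): 1 − (1 − 0.61229)(1 − 0.74800) = 0.902

0.902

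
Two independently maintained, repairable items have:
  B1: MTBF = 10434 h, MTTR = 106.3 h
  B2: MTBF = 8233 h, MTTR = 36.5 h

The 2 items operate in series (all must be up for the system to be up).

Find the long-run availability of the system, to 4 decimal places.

A(B1) = MTBF/(MTBF+MTTR) = 10434/(10434+106.3) = 0.989915
A(B2) = MTBF/(MTBF+MTTR) = 8233/(8233+36.5) = 0.995586
Series availability: 0.989915 × 0.995586 = 0.9855

0.9855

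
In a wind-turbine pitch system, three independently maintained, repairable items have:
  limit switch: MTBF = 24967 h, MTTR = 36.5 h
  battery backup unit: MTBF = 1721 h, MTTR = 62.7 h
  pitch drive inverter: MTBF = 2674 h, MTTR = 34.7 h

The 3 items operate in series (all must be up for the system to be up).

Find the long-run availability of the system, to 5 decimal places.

0.95110

A(limit switch) = MTBF/(MTBF+MTTR) = 24967/(24967+36.5) = 0.998540
A(battery backup unit) = MTBF/(MTBF+MTTR) = 1721/(1721+62.7) = 0.964848
A(pitch drive inverter) = MTBF/(MTBF+MTTR) = 2674/(2674+34.7) = 0.987189
Series availability: 0.998540 × 0.964848 × 0.987189 = 0.95110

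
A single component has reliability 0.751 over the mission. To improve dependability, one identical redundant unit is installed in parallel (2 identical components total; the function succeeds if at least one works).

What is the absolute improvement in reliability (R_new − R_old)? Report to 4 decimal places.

0.1870

R_before = 0.751
R_after = 1 − (1 − 0.751)^2 = 0.9380
ΔR = 0.9380 − 0.751 = 0.1870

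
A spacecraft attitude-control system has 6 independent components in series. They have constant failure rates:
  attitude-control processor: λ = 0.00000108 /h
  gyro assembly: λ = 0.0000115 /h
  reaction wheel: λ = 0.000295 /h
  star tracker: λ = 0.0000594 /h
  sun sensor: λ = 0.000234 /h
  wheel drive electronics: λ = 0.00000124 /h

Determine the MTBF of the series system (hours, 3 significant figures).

1660

Series of exponential components: λ_sys = Σ λ_i
λ_sys = 0.00000108 + 0.0000115 + 0.000295 + 0.0000594 + 0.000234 + 0.00000124 = 6.0222e-04 /h
MTBF = 1 / λ_sys = 1660 h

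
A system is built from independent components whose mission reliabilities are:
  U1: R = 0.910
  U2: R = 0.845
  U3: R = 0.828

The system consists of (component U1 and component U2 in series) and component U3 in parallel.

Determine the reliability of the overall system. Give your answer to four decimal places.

0.9603

Series (U1 and U2): 0.910000 × 0.845000 = 0.768950
Parallel ([0.768950] and U3): 1 − (1 − 0.768950)(1 − 0.828000) = 0.9603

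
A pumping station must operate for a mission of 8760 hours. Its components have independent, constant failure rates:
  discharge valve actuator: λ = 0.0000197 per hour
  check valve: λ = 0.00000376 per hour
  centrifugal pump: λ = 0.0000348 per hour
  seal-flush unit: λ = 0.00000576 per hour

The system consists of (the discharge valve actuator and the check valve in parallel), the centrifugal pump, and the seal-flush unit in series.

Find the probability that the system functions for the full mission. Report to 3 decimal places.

R(discharge valve actuator) = exp(−0.0000197 × 8760) = 0.84150
R(check valve) = exp(−0.00000376 × 8760) = 0.96760
R(centrifugal pump) = exp(−0.0000348 × 8760) = 0.73724
R(seal-flush unit) = exp(−0.00000576 × 8760) = 0.95079
Parallel (discharge valve actuator and check valve): 1 − (1 − 0.84150)(1 − 0.96760) = 0.99486
Series ([0.99486], centrifugal pump, and seal-flush unit): 0.99486 × 0.73724 × 0.95079 = 0.697

0.697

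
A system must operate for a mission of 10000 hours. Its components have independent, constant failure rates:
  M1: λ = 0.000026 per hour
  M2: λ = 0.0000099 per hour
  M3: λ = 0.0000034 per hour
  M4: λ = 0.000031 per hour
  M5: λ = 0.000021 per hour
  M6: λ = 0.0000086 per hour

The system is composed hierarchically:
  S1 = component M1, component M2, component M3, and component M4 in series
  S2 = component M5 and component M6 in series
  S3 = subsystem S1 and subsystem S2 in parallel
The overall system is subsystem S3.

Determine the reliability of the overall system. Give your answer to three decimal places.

R(M1) = exp(−0.000026 × 10000) = 0.77105
R(M2) = exp(−0.0000099 × 10000) = 0.90574
R(M3) = exp(−0.0000034 × 10000) = 0.96657
R(M4) = exp(−0.000031 × 10000) = 0.73345
R(M5) = exp(−0.000021 × 10000) = 0.81058
R(M6) = exp(−0.0000086 × 10000) = 0.91759
Series (M1, M2, M3, and M4): 0.77105 × 0.90574 × 0.96657 × 0.73345 = 0.49510
Series (M5 and M6): 0.81058 × 0.91759 = 0.74378
Parallel ([0.49510] and [0.74378]): 1 − (1 − 0.49510)(1 − 0.74378) = 0.871

0.871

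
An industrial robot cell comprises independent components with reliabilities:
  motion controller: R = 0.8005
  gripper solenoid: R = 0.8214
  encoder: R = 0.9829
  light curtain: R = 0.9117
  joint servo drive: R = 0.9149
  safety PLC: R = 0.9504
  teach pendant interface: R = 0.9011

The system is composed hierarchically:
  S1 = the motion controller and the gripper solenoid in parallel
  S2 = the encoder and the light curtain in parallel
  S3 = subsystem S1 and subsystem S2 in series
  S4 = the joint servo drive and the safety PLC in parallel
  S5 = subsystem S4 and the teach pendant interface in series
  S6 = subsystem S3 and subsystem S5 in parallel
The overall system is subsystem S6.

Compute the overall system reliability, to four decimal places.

0.9962

Parallel (motion controller and gripper solenoid): 1 − (1 − 0.800500)(1 − 0.821400) = 0.964369
Parallel (encoder and light curtain): 1 − (1 − 0.982900)(1 − 0.911700) = 0.998490
Series ([0.964369] and [0.998490]): 0.964369 × 0.998490 = 0.962913
Parallel (joint servo drive and safety PLC): 1 − (1 − 0.914900)(1 − 0.950400) = 0.995779
Series ([0.995779] and teach pendant interface): 0.995779 × 0.901100 = 0.897296
Parallel ([0.962913] and [0.897296]): 1 − (1 − 0.962913)(1 − 0.897296) = 0.9962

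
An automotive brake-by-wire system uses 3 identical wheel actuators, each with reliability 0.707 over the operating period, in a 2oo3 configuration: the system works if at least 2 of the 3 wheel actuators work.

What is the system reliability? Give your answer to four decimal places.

R = Σ_{i=2}^{3} C(3,i) p^i (1−p)^{3−i} with p = 0.707
C(3,2)·0.707^2·0.293^1 = 0.439367
C(3,3)·0.707^3·0.293^0 = 0.353393
Sum = 0.7928

0.7928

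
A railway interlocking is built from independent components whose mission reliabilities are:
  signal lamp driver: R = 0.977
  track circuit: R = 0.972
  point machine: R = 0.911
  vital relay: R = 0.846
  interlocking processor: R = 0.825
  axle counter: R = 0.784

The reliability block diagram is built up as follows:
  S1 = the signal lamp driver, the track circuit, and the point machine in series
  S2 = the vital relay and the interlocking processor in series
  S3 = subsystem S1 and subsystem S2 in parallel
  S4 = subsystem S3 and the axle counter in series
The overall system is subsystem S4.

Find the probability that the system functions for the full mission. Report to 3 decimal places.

Series (signal lamp driver, track circuit, and point machine): 0.97700 × 0.97200 × 0.91100 = 0.86513
Series (vital relay and interlocking processor): 0.84600 × 0.82500 = 0.69795
Parallel ([0.86513] and [0.69795]): 1 − (1 − 0.86513)(1 − 0.69795) = 0.95926
Series ([0.95926] and axle counter): 0.95926 × 0.78400 = 0.752

0.752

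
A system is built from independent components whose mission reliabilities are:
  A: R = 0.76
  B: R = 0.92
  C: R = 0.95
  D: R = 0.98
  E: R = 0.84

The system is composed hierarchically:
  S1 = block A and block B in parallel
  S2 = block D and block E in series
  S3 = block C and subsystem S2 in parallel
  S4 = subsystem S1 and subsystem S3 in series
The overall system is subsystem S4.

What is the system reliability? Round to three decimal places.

Parallel (A and B): 1 − (1 − 0.76000)(1 − 0.92000) = 0.98080
Series (D and E): 0.98000 × 0.84000 = 0.82320
Parallel (C and [0.82320]): 1 − (1 − 0.95000)(1 − 0.82320) = 0.99116
Series ([0.98080] and [0.99116]): 0.98080 × 0.99116 = 0.972

0.972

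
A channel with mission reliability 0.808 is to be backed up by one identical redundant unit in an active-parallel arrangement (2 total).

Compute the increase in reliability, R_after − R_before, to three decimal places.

0.155

R_before = 0.808
R_after = 1 − (1 − 0.808)^2 = 0.963
ΔR = 0.963 − 0.808 = 0.155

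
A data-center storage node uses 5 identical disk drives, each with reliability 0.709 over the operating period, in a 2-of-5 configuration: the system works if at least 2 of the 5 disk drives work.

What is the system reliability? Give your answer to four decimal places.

0.9725

R = Σ_{i=2}^{5} C(5,i) p^i (1−p)^{5−i} with p = 0.709
C(5,2)·0.709^2·0.291^3 = 0.123872
C(5,3)·0.709^3·0.291^2 = 0.301804
C(5,4)·0.709^4·0.291^1 = 0.367661
C(5,5)·0.709^5·0.291^0 = 0.179156
Sum = 0.9725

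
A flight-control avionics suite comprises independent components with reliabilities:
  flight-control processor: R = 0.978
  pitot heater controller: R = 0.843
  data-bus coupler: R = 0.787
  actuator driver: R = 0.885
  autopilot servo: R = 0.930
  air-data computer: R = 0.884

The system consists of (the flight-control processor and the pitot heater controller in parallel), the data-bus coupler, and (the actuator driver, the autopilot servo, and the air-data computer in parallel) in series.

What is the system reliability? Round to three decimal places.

Parallel (flight-control processor and pitot heater controller): 1 − (1 − 0.97800)(1 − 0.84300) = 0.99655
Parallel (actuator driver, autopilot servo, and air-data computer): 1 − (1 − 0.88500)(1 − 0.93000)(1 − 0.88400) = 0.99907
Series ([0.99655], data-bus coupler, and [0.99907]): 0.99655 × 0.78700 × 0.99907 = 0.784

0.784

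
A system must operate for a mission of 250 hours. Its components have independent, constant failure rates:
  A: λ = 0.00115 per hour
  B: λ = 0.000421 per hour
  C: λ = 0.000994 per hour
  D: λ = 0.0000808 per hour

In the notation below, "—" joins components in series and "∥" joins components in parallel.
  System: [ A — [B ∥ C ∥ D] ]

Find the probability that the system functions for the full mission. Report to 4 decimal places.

0.7498

R(A) = exp(−0.00115 × 250) = 0.750137
R(B) = exp(−0.000421 × 250) = 0.900099
R(C) = exp(−0.000994 × 250) = 0.779970
R(D) = exp(−0.0000808 × 250) = 0.980003
Parallel (B, C, and D): 1 − (1 − 0.900099)(1 − 0.779970)(1 − 0.980003) = 0.999560
Series (A and [0.999560]): 0.750137 × 0.999560 = 0.7498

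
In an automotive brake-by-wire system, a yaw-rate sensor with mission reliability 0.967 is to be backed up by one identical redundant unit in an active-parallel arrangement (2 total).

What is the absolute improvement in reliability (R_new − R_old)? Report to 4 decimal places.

0.0319

R_before = 0.967
R_after = 1 − (1 − 0.967)^2 = 0.9989
ΔR = 0.9989 − 0.967 = 0.0319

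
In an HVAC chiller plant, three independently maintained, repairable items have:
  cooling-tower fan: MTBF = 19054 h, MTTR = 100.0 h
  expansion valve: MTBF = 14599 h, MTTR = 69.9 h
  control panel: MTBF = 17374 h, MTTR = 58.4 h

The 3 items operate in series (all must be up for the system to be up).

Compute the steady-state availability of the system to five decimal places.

0.98672

A(cooling-tower fan) = MTBF/(MTBF+MTTR) = 19054/(19054+100.0) = 0.994779
A(expansion valve) = MTBF/(MTBF+MTTR) = 14599/(14599+69.9) = 0.995235
A(control panel) = MTBF/(MTBF+MTTR) = 17374/(17374+58.4) = 0.996650
Series availability: 0.994779 × 0.995235 × 0.996650 = 0.98672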